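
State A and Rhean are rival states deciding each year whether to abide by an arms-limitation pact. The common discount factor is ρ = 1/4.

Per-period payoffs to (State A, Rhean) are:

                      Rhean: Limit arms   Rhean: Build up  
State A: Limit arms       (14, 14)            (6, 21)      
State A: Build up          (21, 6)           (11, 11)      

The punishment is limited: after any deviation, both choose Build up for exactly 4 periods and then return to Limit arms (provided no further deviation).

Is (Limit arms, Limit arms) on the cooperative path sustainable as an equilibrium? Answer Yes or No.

No

A one-shot deviation gives 21 now, then 11 for 4 periods, then back to 14.
Gain from deviating: (21−14) today; loss: (14−11) in each of the next 4 periods.
No-deviation condition: (14−11)(ρ+…+ρ^4) ≥ 21−14, i.e. ρ+…+ρ^4 ≥ 7/3.
At ρ = 1/4: ρ+…+ρ^4 = 0.3320 < 2.3333.
So cooperation is not sustainable.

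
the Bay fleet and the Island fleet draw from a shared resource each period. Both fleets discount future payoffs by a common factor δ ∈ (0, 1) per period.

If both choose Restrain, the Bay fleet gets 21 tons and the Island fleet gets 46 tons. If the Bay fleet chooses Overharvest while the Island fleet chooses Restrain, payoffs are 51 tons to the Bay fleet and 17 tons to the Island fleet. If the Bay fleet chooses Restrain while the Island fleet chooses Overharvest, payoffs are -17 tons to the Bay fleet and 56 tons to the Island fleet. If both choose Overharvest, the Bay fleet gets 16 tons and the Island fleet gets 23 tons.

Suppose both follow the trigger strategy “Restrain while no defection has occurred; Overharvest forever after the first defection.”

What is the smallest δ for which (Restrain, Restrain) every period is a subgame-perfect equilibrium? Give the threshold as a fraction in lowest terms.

6/7

the Bay fleet: cooperation gives 21 each period; deviation gives 51 once then 16 forever.
  21/(1−δ) ≥ 51 + 16δ/(1−δ) ⇒ δ ≥ 30/35 = 6/7.
the Island fleet: cooperation gives 46 each period; deviation gives 56 once then 23 forever.
  δ ≥ 10/33.
Both must hold, so the binding constraint is the Bay fleet's: δ ≥ 6/7.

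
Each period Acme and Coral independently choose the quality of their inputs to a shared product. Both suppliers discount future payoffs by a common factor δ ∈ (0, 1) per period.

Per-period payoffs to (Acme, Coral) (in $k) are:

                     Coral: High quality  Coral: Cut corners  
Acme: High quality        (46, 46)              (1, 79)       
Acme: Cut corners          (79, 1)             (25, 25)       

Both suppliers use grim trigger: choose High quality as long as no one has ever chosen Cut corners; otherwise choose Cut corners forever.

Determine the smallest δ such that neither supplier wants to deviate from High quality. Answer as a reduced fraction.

11/18

Under grim trigger the critical discount factor is (T−C)/(T−P) with T = 79, C = 46, P = 25.
δ* = (79−46)/(79−25) = 33/54 = 11/18.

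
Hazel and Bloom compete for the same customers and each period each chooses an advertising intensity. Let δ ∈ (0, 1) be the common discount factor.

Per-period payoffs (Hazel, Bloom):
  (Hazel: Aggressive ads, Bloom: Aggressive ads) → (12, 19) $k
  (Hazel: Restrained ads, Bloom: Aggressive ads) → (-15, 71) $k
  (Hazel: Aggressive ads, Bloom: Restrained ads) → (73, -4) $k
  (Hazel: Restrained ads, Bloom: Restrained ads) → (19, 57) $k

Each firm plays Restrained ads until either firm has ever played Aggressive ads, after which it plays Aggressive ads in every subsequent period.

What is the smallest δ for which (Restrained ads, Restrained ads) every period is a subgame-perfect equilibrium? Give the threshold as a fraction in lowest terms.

For Hazel: deviation gain 73−19 = 54, per-period punishment loss 19−12 = 7. IC gives δ ≥ 54/61.
For Bloom: gain 14, loss 38 per period, so δ ≥ 14/52 = 7/26.
The tighter constraint is Hazel's, so cooperation needs δ ≥ 54/61.

54/61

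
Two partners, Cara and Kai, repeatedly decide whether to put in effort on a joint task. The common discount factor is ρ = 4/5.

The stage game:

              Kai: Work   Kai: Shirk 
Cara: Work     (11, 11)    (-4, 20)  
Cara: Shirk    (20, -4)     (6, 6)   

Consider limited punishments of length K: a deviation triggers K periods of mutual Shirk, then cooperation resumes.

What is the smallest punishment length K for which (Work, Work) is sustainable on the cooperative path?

3

Need Σ_{k=1}^{K} ρ^k ≥ (20−11)/(11−6) = 1.8000 at ρ = 4/5.
At K = 2 the sum is 1.4400 < 1.8000; at K = 3 it is 1.9520 ≥ 1.8000.
So the minimum punishment length is K = 3.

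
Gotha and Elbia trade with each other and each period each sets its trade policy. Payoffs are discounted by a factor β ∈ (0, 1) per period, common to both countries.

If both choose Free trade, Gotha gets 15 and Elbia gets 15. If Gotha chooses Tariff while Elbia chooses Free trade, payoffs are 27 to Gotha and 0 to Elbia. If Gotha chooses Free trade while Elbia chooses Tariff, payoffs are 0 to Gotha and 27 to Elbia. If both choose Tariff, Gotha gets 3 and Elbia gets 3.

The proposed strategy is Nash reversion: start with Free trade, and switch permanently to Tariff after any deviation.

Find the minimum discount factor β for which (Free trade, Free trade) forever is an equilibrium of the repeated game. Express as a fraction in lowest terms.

1/2

15/(1−β) ≥ 27 + 3β/(1−β)
15 ≥ 27 − 24β
β ≥ 12/24 = 1/2.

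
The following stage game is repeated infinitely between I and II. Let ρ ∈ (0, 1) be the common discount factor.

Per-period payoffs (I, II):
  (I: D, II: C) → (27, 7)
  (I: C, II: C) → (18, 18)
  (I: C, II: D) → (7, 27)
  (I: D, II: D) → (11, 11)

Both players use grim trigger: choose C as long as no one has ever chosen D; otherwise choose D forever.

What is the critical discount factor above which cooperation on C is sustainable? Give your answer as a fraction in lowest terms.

One-period gain from deviating is 27 − 18 = 9. The loss is 18 − 11 = 7 in every subsequent period, with present value 7·ρ/(1−ρ).
Deviation is unprofitable when 7·ρ/(1−ρ) ≥ 9, i.e. ρ/(1−ρ) ≥ 9/7.
Equivalently ρ ≥ 9/(9+7) = 9/16.

9/16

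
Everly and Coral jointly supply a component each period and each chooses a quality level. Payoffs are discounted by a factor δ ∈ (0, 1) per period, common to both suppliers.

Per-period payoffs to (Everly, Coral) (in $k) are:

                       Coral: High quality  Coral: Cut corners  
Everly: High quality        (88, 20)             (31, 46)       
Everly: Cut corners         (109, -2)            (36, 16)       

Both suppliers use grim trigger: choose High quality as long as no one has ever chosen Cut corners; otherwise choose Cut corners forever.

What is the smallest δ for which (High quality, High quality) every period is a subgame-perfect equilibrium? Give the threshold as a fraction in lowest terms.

13/15

For Everly: deviation gain 109−88 = 21, per-period punishment loss 88−36 = 52. IC gives δ ≥ 21/73.
For Coral: gain 26, loss 4 per period, so δ ≥ 26/30 = 13/15.
The tighter constraint is Coral's, so cooperation needs δ ≥ 13/15.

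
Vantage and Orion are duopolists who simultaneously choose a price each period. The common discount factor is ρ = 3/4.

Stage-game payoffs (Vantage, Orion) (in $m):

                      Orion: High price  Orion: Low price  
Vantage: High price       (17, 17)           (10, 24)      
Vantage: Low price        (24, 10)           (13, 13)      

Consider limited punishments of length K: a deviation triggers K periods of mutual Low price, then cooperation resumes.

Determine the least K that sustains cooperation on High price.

No profitable deviation requires (17−13)(ρ+…+ρ^K) ≥ 24−17, i.e. ρ+…+ρ^K ≥ 7/4 ≈ 1.7500.
With ρ = 3/4, the partial sums are K=1: 0.7500, K=2: 1.3125, K=3: 1.7344, K=4: 2.0508.
K = 4 is the first length at which the sum reaches 1.7500.

4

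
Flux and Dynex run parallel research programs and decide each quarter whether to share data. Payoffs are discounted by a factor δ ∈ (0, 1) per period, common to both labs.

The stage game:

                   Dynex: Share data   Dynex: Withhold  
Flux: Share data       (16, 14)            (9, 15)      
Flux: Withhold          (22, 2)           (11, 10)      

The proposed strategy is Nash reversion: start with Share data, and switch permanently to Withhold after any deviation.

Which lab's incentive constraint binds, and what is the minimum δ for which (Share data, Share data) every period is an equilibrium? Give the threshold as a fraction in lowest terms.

Flux; δ ≥ 6/11

Flux's threshold: (22−16)/(22−11) = 6/11.
Dynex's threshold: (15−14)/(15−10) = 1/5.
6/11 > 1/5, so Flux binds and δ* = 6/11.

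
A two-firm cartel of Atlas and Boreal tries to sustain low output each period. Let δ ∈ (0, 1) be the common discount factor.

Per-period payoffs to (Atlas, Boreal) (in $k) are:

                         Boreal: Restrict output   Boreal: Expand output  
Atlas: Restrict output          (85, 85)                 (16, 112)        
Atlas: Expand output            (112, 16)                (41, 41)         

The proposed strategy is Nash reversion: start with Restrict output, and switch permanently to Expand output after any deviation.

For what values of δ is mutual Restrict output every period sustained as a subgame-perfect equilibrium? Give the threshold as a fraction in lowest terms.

85/(1−δ) ≥ 112 + 41δ/(1−δ)
85 ≥ 112 − 71δ
δ ≥ 27/71.

27/71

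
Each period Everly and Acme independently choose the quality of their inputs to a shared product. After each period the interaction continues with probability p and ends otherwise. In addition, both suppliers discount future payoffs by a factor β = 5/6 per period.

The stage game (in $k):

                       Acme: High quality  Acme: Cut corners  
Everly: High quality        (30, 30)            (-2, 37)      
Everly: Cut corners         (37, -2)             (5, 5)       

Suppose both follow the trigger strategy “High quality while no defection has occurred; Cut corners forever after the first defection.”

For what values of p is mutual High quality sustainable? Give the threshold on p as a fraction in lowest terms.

With continuation probability p and discount β, the effective per-period discount factor is βp.
Grim-trigger IC: βp ≥ (37−30)/(37−5) = 7/32.
So p ≥ (7/32)/(5/6) = 21/80.

21/80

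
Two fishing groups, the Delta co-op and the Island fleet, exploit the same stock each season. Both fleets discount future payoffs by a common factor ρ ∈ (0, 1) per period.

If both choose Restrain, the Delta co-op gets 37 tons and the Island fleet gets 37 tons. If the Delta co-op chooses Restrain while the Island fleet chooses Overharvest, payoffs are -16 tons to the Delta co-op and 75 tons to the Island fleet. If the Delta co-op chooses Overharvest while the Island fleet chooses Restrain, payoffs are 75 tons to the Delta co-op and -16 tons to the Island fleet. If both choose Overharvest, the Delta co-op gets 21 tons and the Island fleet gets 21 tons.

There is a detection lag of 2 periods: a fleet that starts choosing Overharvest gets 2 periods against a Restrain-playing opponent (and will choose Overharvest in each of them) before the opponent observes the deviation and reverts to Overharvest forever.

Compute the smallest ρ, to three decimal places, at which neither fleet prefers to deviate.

0.839

Deviating for the 2 undetected periods gains 75−37 = 38 per period over cooperation, then loses 37−21 = 16 per period forever once punishment starts.
Gain: 38(1 + ρ + … + ρ^1); loss: 16·ρ^2/(1−ρ).
No profitable deviation ⇔ 38(1−ρ^2) ≤ 16·ρ^2, i.e. ρ^2 ≥ 38/(38+16) = 19/27.
Hence ρ ≥ (19/27)^(1/2) ≈ 0.839.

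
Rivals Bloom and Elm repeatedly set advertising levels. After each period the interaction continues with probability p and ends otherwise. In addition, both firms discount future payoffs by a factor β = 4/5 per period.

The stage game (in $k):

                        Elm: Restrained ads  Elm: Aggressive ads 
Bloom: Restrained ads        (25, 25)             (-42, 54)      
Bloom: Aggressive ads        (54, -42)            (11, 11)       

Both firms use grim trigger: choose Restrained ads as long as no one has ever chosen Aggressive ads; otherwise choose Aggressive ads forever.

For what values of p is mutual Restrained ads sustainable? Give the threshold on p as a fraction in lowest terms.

145/172

Expected continuation weight on next period's payoff is β·p = 4/5·p, which plays the role of the discount factor.
Cooperation requires 4/5·p ≥ (54−25)/(54−11) = 29/43, hence p ≥ 145/172.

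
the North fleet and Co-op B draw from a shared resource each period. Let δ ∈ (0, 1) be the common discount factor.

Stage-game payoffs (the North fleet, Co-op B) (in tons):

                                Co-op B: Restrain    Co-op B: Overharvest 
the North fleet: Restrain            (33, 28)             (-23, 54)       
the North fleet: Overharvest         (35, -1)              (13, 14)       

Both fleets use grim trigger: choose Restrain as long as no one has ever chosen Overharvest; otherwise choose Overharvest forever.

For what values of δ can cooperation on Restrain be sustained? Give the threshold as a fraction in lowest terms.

13/20

the North fleet: cooperation gives 33 each period; deviation gives 35 once then 13 forever.
  33/(1−δ) ≥ 35 + 13δ/(1−δ) ⇒ δ ≥ 2/22 = 1/11.
Co-op B: cooperation gives 28 each period; deviation gives 54 once then 14 forever.
  δ ≥ 26/40 = 13/20.
Both must hold, so the binding constraint is Co-op B's: δ ≥ 13/20.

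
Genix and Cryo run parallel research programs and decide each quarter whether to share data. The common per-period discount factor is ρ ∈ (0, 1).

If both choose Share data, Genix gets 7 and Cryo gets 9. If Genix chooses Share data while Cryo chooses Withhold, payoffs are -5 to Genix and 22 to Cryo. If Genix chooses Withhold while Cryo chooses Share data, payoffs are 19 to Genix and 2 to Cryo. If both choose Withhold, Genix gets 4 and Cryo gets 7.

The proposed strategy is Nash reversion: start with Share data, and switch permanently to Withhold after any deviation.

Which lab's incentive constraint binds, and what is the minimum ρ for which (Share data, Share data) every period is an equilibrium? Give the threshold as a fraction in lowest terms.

Cryo; ρ ≥ 13/15

Genix: cooperation gives 7 each period; deviation gives 19 once then 4 forever.
  7/(1−ρ) ≥ 19 + 4ρ/(1−ρ) ⇒ ρ ≥ 12/15 = 4/5.
Cryo: cooperation gives 9 each period; deviation gives 22 once then 7 forever.
  ρ ≥ 13/15.
Both must hold, so the binding constraint is Cryo's: ρ ≥ 13/15.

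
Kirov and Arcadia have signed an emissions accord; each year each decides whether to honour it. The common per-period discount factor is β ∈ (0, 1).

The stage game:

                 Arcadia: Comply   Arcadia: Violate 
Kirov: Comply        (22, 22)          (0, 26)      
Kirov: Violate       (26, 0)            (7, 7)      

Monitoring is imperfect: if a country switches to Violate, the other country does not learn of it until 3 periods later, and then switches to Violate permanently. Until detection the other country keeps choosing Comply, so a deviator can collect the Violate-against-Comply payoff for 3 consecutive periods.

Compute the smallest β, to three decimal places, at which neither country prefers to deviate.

A deviator earns 26 for 3 periods, then 7 forever; cooperating earns 22 forever. Multiplying the IC by (1−β):
22 ≥ 26(1−β^3) + 7β^3, so 19·β^3 ≥ 4 and β^3 ≥ 4/19.
β ≥ (4/19)^(1/3) ≈ 0.595.

0.595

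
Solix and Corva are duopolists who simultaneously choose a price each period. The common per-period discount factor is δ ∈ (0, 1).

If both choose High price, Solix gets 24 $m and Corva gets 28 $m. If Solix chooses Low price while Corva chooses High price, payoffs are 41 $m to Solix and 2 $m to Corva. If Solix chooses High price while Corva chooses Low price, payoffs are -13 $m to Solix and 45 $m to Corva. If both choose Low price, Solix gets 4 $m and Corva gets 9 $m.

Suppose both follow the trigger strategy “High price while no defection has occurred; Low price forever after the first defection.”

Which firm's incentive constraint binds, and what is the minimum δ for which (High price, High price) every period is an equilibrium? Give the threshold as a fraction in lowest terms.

Corva; δ ≥ 17/36

Solix: cooperation gives 24 each period; deviation gives 41 once then 4 forever.
  24/(1−δ) ≥ 41 + 4δ/(1−δ) ⇒ δ ≥ 17/37.
Corva: cooperation gives 28 each period; deviation gives 45 once then 9 forever.
  δ ≥ 17/36.
Both must hold, so the binding constraint is Corva's: δ ≥ 17/36.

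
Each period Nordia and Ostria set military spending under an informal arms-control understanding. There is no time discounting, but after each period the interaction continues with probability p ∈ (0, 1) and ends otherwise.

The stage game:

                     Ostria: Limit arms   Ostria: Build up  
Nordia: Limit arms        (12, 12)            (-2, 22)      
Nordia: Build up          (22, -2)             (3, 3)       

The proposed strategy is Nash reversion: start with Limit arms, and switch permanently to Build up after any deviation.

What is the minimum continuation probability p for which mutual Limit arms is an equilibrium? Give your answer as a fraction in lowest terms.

Expected cooperation value is 12 + p·12 + p²·12 + … = 12/(1−p); deviation gives 22 + p·3/(1−p).
12 ≥ 22(1−p) + 3p ⇒ 19p ≥ 10 ⇒ p ≥ 10/19.

10/19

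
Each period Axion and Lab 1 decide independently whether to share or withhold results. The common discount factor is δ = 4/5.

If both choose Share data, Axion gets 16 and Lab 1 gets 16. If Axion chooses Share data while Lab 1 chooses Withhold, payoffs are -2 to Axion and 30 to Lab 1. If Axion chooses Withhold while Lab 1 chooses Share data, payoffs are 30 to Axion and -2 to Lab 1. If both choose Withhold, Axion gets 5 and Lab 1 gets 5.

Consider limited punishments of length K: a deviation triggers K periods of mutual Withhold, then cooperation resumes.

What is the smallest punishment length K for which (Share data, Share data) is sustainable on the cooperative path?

No profitable deviation requires (16−5)(δ+…+δ^K) ≥ 30−16, i.e. δ+…+δ^K ≥ 14/11 ≈ 1.2727.
With δ = 4/5, the partial sums are K=1: 0.8000, K=2: 1.4400.
K = 2 is the first length at which the sum reaches 1.2727.

2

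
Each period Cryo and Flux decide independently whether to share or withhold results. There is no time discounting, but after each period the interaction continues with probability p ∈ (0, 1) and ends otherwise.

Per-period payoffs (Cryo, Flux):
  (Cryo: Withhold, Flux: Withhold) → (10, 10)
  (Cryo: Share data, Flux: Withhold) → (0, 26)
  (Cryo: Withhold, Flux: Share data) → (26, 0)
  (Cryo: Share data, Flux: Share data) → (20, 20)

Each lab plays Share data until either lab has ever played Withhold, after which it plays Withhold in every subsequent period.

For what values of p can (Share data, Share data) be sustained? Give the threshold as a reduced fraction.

With no time discounting, the continuation probability p plays the role of the discount factor.
Grim-trigger IC: 20/(1−p) ≥ 26 + 10p/(1−p) ⇒ p ≥ (26−20)/(26−10) = 3/8.

3/8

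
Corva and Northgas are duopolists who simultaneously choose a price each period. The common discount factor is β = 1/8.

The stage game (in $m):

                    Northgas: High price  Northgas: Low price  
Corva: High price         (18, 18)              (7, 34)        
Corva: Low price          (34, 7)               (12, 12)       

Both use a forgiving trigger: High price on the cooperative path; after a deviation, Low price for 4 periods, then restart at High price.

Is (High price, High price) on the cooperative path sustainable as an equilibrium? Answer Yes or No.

No

A one-shot deviation gives 34 now, then 12 for 4 periods, then back to 18.
Gain from deviating: (34−18) today; loss: (18−12) in each of the next 4 periods.
No-deviation condition: (18−12)(β+…+β^4) ≥ 34−18, i.e. β+…+β^4 ≥ 8/3.
At β = 1/8: β+…+β^4 = 0.1428 < 2.6667.
So cooperation is not sustainable.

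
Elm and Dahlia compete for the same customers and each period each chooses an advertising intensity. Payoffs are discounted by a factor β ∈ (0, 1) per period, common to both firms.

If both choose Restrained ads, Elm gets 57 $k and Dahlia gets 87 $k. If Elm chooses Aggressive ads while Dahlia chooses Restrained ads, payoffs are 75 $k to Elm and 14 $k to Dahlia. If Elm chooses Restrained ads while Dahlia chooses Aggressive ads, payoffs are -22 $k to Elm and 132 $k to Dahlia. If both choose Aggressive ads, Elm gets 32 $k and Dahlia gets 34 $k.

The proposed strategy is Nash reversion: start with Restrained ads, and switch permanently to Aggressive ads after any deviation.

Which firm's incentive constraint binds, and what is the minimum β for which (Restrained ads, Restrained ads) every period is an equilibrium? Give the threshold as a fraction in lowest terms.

For Elm: deviation gain 75−57 = 18, per-period punishment loss 57−32 = 25. IC gives β ≥ 18/43.
For Dahlia: gain 45, loss 53 per period, so β ≥ 45/98.
The tighter constraint is Dahlia's, so cooperation needs β ≥ 45/98.

Dahlia; β ≥ 45/98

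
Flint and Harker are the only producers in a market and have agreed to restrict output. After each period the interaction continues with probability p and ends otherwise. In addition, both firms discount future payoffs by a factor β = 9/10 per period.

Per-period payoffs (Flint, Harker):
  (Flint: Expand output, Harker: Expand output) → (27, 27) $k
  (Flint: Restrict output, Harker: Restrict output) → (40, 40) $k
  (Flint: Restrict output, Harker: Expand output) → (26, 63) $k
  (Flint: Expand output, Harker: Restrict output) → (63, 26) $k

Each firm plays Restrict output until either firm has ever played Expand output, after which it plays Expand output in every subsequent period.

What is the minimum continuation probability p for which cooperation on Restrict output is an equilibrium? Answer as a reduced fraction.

115/162

With continuation probability p and discount β, the effective per-period discount factor is βp.
Grim-trigger IC: βp ≥ (63−40)/(63−27) = 23/36.
So p ≥ (23/36)/(9/10) = 115/162.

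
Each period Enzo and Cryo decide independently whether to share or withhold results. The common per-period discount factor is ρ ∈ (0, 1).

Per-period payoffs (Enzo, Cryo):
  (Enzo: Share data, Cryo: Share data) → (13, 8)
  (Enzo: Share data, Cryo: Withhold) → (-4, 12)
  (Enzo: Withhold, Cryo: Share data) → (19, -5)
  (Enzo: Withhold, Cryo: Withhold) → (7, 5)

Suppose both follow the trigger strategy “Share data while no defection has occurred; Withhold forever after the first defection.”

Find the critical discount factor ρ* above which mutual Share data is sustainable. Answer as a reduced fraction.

Enzo's threshold: (19−13)/(19−7) = 1/2.
Cryo's threshold: (12−8)/(12−5) = 4/7.
1/2 < 4/7, so Cryo binds and ρ* = 4/7.

4/7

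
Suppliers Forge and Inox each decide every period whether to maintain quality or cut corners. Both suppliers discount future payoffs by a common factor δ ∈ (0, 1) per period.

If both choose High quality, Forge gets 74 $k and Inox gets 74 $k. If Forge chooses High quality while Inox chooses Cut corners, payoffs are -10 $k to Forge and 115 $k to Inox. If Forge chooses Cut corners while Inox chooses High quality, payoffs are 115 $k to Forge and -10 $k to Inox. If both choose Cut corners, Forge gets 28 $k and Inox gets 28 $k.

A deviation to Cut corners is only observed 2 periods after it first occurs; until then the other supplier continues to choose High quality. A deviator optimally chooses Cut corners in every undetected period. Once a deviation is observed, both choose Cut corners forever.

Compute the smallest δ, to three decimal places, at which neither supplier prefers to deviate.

0.686

Deviating for the 2 undetected periods gains 115−74 = 41 per period over cooperation, then loses 74−28 = 46 per period forever once punishment starts.
Gain: 41(1 + δ + … + δ^1); loss: 46·δ^2/(1−δ).
No profitable deviation ⇔ 41(1−δ^2) ≤ 46·δ^2, i.e. δ^2 ≥ 41/(41+46) = 41/87.
Hence δ ≥ (41/87)^(1/2) ≈ 0.686.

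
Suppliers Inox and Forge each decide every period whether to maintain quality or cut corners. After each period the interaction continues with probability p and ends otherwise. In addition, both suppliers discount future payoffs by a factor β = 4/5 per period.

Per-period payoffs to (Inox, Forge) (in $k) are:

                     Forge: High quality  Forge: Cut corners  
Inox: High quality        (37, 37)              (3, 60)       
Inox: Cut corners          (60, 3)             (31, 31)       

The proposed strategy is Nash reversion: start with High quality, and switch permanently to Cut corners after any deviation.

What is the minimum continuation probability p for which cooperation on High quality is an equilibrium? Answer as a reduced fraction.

115/116

Expected continuation weight on next period's payoff is β·p = 4/5·p, which plays the role of the discount factor.
Cooperation requires 4/5·p ≥ (60−37)/(60−31) = 23/29, hence p ≥ 115/116.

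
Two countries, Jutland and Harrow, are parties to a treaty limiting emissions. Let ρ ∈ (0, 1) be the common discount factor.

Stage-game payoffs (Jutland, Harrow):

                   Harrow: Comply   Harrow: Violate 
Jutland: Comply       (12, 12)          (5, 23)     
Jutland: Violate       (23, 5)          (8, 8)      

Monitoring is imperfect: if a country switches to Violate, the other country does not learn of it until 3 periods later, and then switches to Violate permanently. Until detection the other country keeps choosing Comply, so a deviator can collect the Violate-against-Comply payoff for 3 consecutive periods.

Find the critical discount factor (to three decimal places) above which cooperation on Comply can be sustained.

0.902

The best deviation is to choose Violate for all 3 undetected periods, earning 23 each, then 8 forever once detected.
Deviation value: 23(1−ρ^3)/(1−ρ) + 8ρ^3/(1−ρ); cooperation value: 12/(1−ρ).
IC: 12 ≥ 23(1−ρ^3) + 8ρ^3 = 23 − 15ρ^3.
So ρ^3 ≥ 11/15, giving ρ ≥ (11/15)^(1/3) ≈ 0.902.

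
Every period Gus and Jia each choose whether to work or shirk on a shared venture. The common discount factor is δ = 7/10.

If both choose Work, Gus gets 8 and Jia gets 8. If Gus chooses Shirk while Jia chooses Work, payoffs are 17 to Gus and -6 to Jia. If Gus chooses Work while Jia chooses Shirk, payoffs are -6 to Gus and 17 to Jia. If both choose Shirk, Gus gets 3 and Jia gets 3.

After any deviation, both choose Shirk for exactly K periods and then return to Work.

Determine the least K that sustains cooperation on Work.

Need Σ_{k=1}^{K} δ^k ≥ (17−8)/(8−3) = 1.8000 at δ = 7/10.
At K = 4 the sum is 1.7731 < 1.8000; at K = 5 it is 1.9412 ≥ 1.8000.
So the minimum punishment length is K = 5.

5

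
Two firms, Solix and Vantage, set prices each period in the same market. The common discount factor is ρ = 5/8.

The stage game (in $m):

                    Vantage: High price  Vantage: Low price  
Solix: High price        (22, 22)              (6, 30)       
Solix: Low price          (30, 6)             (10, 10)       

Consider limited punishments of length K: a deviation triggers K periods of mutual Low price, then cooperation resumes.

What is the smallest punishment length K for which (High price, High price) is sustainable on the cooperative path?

Need Σ_{k=1}^{K} ρ^k ≥ (30−22)/(22−10) = 0.6667 at ρ = 5/8.
At K = 1 the sum is 0.6250 < 0.6667; at K = 2 it is 1.0156 ≥ 0.6667.
So the minimum punishment length is K = 2.

2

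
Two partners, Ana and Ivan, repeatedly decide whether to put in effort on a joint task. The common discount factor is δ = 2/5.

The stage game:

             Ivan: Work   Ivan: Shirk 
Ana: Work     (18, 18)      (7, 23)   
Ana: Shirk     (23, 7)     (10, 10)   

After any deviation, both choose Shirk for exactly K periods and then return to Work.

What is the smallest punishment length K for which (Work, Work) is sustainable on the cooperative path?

Need Σ_{k=1}^{K} δ^k ≥ (23−18)/(18−10) = 0.6250 at δ = 2/5.
At K = 3 the sum is 0.6240 < 0.6250; at K = 4 it is 0.6496 ≥ 0.6250.
So the minimum punishment length is K = 4.

4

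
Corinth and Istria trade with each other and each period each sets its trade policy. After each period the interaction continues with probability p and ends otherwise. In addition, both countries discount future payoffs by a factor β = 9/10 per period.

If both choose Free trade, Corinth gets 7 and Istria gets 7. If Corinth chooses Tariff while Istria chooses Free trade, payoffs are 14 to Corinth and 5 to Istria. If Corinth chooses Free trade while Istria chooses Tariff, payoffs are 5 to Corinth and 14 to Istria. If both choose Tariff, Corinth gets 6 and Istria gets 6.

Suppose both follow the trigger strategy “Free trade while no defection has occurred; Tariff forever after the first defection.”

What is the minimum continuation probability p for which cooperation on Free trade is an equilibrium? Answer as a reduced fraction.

35/36

Expected continuation weight on next period's payoff is β·p = 9/10·p, which plays the role of the discount factor.
Cooperation requires 9/10·p ≥ (14−7)/(14−6) = 7/8, hence p ≥ 35/36.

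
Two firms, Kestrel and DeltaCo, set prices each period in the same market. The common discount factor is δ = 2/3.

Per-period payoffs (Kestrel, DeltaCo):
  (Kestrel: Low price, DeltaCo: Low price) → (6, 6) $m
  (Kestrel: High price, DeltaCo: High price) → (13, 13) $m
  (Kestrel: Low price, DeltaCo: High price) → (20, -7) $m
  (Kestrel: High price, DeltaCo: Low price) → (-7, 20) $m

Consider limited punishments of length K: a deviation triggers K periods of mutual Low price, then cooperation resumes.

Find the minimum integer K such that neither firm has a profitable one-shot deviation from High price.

2

No profitable deviation requires (13−6)(δ+…+δ^K) ≥ 20−13, i.e. δ+…+δ^K ≥ 1 ≈ 1.0000.
With δ = 2/3, the partial sums are K=1: 0.6667, K=2: 1.1111.
K = 2 is the first length at which the sum reaches 1.0000.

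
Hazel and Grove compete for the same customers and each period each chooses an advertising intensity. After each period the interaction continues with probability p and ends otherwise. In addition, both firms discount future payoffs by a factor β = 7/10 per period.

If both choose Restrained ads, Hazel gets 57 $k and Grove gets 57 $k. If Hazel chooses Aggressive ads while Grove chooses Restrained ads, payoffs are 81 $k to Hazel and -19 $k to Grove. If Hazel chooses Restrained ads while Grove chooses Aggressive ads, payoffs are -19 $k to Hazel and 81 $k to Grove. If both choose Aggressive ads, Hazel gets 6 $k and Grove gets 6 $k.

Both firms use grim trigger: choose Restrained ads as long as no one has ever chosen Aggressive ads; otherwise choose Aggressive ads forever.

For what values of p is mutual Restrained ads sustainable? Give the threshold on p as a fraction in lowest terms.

With continuation probability p and discount β, the effective per-period discount factor is βp.
Grim-trigger IC: βp ≥ (81−57)/(81−6) = 8/25.
So p ≥ (8/25)/(7/10) = 16/35.

16/35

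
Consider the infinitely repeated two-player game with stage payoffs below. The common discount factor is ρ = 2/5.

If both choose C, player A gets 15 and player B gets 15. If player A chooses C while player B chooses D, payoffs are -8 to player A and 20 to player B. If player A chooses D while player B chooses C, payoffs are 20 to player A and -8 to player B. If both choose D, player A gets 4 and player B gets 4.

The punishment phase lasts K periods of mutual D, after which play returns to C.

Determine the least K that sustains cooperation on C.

2

No profitable deviation requires (15−4)(ρ+…+ρ^K) ≥ 20−15, i.e. ρ+…+ρ^K ≥ 5/11 ≈ 0.4545.
With ρ = 2/5, the partial sums are K=1: 0.4000, K=2: 0.5600.
K = 2 is the first length at which the sum reaches 0.4545.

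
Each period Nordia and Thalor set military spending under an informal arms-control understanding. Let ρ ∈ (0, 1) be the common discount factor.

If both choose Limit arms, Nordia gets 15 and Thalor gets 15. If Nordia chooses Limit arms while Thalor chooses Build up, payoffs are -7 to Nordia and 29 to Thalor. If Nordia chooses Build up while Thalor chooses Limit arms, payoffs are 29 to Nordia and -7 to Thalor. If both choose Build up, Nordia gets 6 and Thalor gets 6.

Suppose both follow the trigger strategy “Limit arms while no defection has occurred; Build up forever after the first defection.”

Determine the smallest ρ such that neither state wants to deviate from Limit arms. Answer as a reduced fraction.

Under grim trigger the critical discount factor is (T−C)/(T−P) with T = 29, C = 15, P = 6.
ρ* = (29−15)/(29−6) = 14/23.

14/23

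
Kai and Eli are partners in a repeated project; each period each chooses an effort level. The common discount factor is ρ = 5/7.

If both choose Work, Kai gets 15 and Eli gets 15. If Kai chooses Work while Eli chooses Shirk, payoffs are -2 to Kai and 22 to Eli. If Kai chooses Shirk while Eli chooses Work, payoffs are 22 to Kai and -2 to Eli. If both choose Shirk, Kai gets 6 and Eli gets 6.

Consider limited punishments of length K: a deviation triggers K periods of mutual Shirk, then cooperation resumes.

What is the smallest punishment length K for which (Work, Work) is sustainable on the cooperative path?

2

IC: ρ(1−ρ^K)/(1−ρ) ≥ (22−15)/(15−6) = 7/9.
With ρ = 5/7: need 1 − ρ^K ≥ 7/9·(1−5/7)/(5/7), i.e. ρ^K ≤ 0.6889.
Since (5/7)^1 = 0.7143 and (5/7)^2 = 0.5102, the smallest such K is 2.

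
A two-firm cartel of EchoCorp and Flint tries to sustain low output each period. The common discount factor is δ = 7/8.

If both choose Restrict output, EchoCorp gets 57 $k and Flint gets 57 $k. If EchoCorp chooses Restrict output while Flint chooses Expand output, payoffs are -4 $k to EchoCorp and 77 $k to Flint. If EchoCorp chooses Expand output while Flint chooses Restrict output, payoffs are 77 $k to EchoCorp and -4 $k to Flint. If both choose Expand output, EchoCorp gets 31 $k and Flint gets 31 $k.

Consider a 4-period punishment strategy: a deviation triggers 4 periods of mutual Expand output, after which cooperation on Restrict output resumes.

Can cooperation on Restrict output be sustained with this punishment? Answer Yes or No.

IC: δ+…+δ^4 ≥ (77−57)/(57−31) = 10/13.
At δ = 7/8: partial sum = 2.8967 ≥ 0.7692. Cooperation sustainable.

Yes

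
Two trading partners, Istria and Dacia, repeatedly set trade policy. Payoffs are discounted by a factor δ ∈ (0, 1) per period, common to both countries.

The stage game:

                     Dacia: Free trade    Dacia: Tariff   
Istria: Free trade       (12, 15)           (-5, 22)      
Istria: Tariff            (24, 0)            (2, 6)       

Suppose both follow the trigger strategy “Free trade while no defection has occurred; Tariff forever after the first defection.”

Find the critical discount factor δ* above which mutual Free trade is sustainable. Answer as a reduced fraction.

6/11

Istria: cooperation gives 12 each period; deviation gives 24 once then 2 forever.
  12/(1−δ) ≥ 24 + 2δ/(1−δ) ⇒ δ ≥ 12/22 = 6/11.
Dacia: cooperation gives 15 each period; deviation gives 22 once then 6 forever.
  δ ≥ 7/16.
Both must hold, so the binding constraint is Istria's: δ ≥ 6/11.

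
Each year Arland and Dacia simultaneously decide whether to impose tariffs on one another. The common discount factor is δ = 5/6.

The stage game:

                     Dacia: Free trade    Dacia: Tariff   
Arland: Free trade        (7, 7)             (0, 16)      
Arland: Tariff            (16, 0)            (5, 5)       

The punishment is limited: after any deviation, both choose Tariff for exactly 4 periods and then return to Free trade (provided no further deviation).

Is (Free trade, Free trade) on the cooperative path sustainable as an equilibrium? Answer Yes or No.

No

A one-shot deviation gives 16 now, then 5 for 4 periods, then back to 7.
Gain from deviating: (16−7) today; loss: (7−5) in each of the next 4 periods.
No-deviation condition: (7−5)(δ+…+δ^4) ≥ 16−7, i.e. δ+…+δ^4 ≥ 9/2.
At δ = 5/6: δ+…+δ^4 = 2.5887 < 4.5000.
So cooperation is not sustainable.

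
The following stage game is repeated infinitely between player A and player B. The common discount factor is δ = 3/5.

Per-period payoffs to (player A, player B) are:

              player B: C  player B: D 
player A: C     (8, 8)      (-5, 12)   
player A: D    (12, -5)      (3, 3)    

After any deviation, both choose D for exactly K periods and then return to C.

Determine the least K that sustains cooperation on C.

No profitable deviation requires (8−3)(δ+…+δ^K) ≥ 12−8, i.e. δ+…+δ^K ≥ 4/5 ≈ 0.8000.
With δ = 3/5, the partial sums are K=1: 0.6000, K=2: 0.9600.
K = 2 is the first length at which the sum reaches 0.8000.

2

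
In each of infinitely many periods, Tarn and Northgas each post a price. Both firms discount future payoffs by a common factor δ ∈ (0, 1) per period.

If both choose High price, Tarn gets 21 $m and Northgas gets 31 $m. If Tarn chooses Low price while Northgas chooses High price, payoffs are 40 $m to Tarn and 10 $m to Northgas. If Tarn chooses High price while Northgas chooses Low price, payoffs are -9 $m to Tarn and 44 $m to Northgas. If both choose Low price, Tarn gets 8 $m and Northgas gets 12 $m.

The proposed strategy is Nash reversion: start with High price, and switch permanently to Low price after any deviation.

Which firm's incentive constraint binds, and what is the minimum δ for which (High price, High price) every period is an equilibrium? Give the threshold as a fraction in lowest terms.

Tarn; δ ≥ 19/32

For Tarn: deviation gain 40−21 = 19, per-period punishment loss 21−8 = 13. IC gives δ ≥ 19/32.
For Northgas: gain 13, loss 19 per period, so δ ≥ 13/32.
The tighter constraint is Tarn's, so cooperation needs δ ≥ 19/32.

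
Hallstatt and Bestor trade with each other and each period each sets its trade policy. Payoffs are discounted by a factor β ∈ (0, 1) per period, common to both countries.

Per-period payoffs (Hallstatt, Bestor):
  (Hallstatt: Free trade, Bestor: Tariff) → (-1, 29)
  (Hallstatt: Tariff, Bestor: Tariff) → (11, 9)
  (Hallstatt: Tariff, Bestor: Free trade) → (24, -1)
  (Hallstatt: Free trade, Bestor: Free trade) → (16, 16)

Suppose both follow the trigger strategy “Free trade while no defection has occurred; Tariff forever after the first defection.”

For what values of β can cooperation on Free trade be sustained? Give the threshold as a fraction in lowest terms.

13/20

Hallstatt: cooperation gives 16 each period; deviation gives 24 once then 11 forever.
  16/(1−β) ≥ 24 + 11β/(1−β) ⇒ β ≥ 8/13.
Bestor: cooperation gives 16 each period; deviation gives 29 once then 9 forever.
  β ≥ 13/20.
Both must hold, so the binding constraint is Bestor's: β ≥ 13/20.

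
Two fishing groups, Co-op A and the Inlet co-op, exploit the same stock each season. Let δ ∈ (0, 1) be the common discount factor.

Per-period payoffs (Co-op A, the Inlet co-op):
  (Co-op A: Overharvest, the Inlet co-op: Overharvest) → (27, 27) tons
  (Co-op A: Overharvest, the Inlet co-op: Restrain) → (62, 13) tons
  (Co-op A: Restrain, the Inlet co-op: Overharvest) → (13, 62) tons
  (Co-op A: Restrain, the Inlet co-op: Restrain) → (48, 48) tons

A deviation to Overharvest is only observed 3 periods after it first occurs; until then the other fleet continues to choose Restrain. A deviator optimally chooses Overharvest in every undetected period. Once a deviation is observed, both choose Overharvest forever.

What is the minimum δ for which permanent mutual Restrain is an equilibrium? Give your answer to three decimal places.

A deviator earns 62 for 3 periods, then 27 forever; cooperating earns 48 forever. Multiplying the IC by (1−δ):
48 ≥ 62(1−δ^3) + 27δ^3, so 35·δ^3 ≥ 14 and δ^3 ≥ 2/5.
δ ≥ (2/5)^(1/3) ≈ 0.737.

0.737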